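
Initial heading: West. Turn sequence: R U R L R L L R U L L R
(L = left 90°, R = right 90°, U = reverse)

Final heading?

Answer: Final heading: West

Derivation:
Start: West
  R (right (90° clockwise)) -> North
  U (U-turn (180°)) -> South
  R (right (90° clockwise)) -> West
  L (left (90° counter-clockwise)) -> South
  R (right (90° clockwise)) -> West
  L (left (90° counter-clockwise)) -> South
  L (left (90° counter-clockwise)) -> East
  R (right (90° clockwise)) -> South
  U (U-turn (180°)) -> North
  L (left (90° counter-clockwise)) -> West
  L (left (90° counter-clockwise)) -> South
  R (right (90° clockwise)) -> West
Final: West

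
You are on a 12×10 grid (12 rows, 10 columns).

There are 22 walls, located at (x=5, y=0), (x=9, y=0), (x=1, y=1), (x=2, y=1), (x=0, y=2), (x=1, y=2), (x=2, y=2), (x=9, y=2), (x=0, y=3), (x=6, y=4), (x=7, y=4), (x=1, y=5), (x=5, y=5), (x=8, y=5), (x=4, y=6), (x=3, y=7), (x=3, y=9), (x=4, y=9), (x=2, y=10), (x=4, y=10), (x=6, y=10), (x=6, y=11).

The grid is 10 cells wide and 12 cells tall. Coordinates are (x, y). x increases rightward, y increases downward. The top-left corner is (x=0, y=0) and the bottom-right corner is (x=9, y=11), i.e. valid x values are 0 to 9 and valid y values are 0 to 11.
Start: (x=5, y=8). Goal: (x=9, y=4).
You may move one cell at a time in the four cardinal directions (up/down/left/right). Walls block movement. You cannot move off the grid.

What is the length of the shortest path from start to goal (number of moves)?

Answer: Shortest path length: 8

Derivation:
BFS from (x=5, y=8) until reaching (x=9, y=4):
  Distance 0: (x=5, y=8)
  Distance 1: (x=5, y=7), (x=4, y=8), (x=6, y=8), (x=5, y=9)
  Distance 2: (x=5, y=6), (x=4, y=7), (x=6, y=7), (x=3, y=8), (x=7, y=8), (x=6, y=9), (x=5, y=10)
  Distance 3: (x=6, y=6), (x=7, y=7), (x=2, y=8), (x=8, y=8), (x=7, y=9), (x=5, y=11)
  Distance 4: (x=6, y=5), (x=7, y=6), (x=2, y=7), (x=8, y=7), (x=1, y=8), (x=9, y=8), (x=2, y=9), (x=8, y=9), (x=7, y=10), (x=4, y=11)
  Distance 5: (x=7, y=5), (x=2, y=6), (x=8, y=6), (x=1, y=7), (x=9, y=7), (x=0, y=8), (x=1, y=9), (x=9, y=9), (x=8, y=10), (x=3, y=11), (x=7, y=11)
  Distance 6: (x=2, y=5), (x=1, y=6), (x=3, y=6), (x=9, y=6), (x=0, y=7), (x=0, y=9), (x=1, y=10), (x=3, y=10), (x=9, y=10), (x=2, y=11), (x=8, y=11)
  Distance 7: (x=2, y=4), (x=3, y=5), (x=9, y=5), (x=0, y=6), (x=0, y=10), (x=1, y=11), (x=9, y=11)
  Distance 8: (x=2, y=3), (x=1, y=4), (x=3, y=4), (x=9, y=4), (x=0, y=5), (x=4, y=5), (x=0, y=11)  <- goal reached here
One shortest path (8 moves): (x=5, y=8) -> (x=6, y=8) -> (x=7, y=8) -> (x=8, y=8) -> (x=9, y=8) -> (x=9, y=7) -> (x=9, y=6) -> (x=9, y=5) -> (x=9, y=4)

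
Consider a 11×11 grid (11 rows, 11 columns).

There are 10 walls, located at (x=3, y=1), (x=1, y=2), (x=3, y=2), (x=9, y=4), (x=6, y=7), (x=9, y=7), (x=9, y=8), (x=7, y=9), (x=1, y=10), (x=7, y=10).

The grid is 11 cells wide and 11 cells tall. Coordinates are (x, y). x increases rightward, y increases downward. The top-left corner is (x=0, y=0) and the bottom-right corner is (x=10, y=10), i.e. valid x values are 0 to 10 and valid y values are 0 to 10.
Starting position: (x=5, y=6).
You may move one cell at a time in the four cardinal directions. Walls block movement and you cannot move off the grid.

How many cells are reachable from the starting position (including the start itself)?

Answer: Reachable cells: 111

Derivation:
BFS flood-fill from (x=5, y=6):
  Distance 0: (x=5, y=6)
  Distance 1: (x=5, y=5), (x=4, y=6), (x=6, y=6), (x=5, y=7)
  Distance 2: (x=5, y=4), (x=4, y=5), (x=6, y=5), (x=3, y=6), (x=7, y=6), (x=4, y=7), (x=5, y=8)
  Distance 3: (x=5, y=3), (x=4, y=4), (x=6, y=4), (x=3, y=5), (x=7, y=5), (x=2, y=6), (x=8, y=6), (x=3, y=7), (x=7, y=7), (x=4, y=8), (x=6, y=8), (x=5, y=9)
  Distance 4: (x=5, y=2), (x=4, y=3), (x=6, y=3), (x=3, y=4), (x=7, y=4), (x=2, y=5), (x=8, y=5), (x=1, y=6), (x=9, y=6), (x=2, y=7), (x=8, y=7), (x=3, y=8), (x=7, y=8), (x=4, y=9), (x=6, y=9), (x=5, y=10)
  Distance 5: (x=5, y=1), (x=4, y=2), (x=6, y=2), (x=3, y=3), (x=7, y=3), (x=2, y=4), (x=8, y=4), (x=1, y=5), (x=9, y=5), (x=0, y=6), (x=10, y=6), (x=1, y=7), (x=2, y=8), (x=8, y=8), (x=3, y=9), (x=4, y=10), (x=6, y=10)
  Distance 6: (x=5, y=0), (x=4, y=1), (x=6, y=1), (x=7, y=2), (x=2, y=3), (x=8, y=3), (x=1, y=4), (x=0, y=5), (x=10, y=5), (x=0, y=7), (x=10, y=7), (x=1, y=8), (x=2, y=9), (x=8, y=9), (x=3, y=10)
  Distance 7: (x=4, y=0), (x=6, y=0), (x=7, y=1), (x=2, y=2), (x=8, y=2), (x=1, y=3), (x=9, y=3), (x=0, y=4), (x=10, y=4), (x=0, y=8), (x=10, y=8), (x=1, y=9), (x=9, y=9), (x=2, y=10), (x=8, y=10)
  Distance 8: (x=3, y=0), (x=7, y=0), (x=2, y=1), (x=8, y=1), (x=9, y=2), (x=0, y=3), (x=10, y=3), (x=0, y=9), (x=10, y=9), (x=9, y=10)
  Distance 9: (x=2, y=0), (x=8, y=0), (x=1, y=1), (x=9, y=1), (x=0, y=2), (x=10, y=2), (x=0, y=10), (x=10, y=10)
  Distance 10: (x=1, y=0), (x=9, y=0), (x=0, y=1), (x=10, y=1)
  Distance 11: (x=0, y=0), (x=10, y=0)
Total reachable: 111 (grid has 111 open cells total)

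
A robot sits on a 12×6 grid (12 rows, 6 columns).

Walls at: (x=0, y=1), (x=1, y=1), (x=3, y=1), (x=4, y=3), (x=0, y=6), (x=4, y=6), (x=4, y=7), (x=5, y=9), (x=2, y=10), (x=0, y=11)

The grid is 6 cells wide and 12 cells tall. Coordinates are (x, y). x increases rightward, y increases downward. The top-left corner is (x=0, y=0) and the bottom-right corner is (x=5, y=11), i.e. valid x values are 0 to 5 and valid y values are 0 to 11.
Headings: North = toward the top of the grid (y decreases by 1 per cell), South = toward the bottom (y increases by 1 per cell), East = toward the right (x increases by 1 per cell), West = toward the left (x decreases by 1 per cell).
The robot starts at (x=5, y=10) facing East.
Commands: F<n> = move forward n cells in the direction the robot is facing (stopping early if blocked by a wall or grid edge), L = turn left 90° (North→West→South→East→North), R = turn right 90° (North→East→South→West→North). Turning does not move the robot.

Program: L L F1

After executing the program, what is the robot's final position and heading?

Answer: Final position: (x=4, y=10), facing West

Derivation:
Start: (x=5, y=10), facing East
  L: turn left, now facing North
  L: turn left, now facing West
  F1: move forward 1, now at (x=4, y=10)
Final: (x=4, y=10), facing West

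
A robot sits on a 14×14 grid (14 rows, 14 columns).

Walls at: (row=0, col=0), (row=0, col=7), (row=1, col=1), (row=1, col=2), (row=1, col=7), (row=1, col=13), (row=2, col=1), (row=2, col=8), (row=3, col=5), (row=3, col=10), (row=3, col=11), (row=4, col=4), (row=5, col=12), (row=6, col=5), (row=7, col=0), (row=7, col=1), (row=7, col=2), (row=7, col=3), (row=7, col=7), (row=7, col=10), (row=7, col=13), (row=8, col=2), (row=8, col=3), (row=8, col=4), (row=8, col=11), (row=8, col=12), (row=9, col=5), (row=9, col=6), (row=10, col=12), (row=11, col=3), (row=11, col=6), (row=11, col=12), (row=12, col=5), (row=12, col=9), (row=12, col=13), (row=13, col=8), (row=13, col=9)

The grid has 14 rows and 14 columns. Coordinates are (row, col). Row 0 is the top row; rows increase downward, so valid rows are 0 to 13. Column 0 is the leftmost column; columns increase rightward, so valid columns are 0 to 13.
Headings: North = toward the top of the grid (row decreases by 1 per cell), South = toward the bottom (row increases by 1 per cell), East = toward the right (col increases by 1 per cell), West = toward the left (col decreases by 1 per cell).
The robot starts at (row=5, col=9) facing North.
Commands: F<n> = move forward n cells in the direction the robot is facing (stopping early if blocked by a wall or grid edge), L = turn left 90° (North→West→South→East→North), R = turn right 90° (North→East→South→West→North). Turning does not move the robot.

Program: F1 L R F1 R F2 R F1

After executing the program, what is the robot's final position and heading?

Answer: Final position: (row=4, col=9), facing South

Derivation:
Start: (row=5, col=9), facing North
  F1: move forward 1, now at (row=4, col=9)
  L: turn left, now facing West
  R: turn right, now facing North
  F1: move forward 1, now at (row=3, col=9)
  R: turn right, now facing East
  F2: move forward 0/2 (blocked), now at (row=3, col=9)
  R: turn right, now facing South
  F1: move forward 1, now at (row=4, col=9)
Final: (row=4, col=9), facing South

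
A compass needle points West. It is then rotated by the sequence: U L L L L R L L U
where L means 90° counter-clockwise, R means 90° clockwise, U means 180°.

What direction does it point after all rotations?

Start: West
  U (U-turn (180°)) -> East
  L (left (90° counter-clockwise)) -> North
  L (left (90° counter-clockwise)) -> West
  L (left (90° counter-clockwise)) -> South
  L (left (90° counter-clockwise)) -> East
  R (right (90° clockwise)) -> South
  L (left (90° counter-clockwise)) -> East
  L (left (90° counter-clockwise)) -> North
  U (U-turn (180°)) -> South
Final: South

Answer: Final heading: South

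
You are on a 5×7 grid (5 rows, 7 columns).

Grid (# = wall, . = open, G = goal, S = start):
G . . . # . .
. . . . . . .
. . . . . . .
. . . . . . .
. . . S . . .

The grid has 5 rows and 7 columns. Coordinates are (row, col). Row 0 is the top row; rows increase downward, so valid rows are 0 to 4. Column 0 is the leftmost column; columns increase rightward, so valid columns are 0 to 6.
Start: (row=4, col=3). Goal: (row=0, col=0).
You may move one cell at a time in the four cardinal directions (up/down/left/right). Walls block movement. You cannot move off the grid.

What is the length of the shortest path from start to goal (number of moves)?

BFS from (row=4, col=3) until reaching (row=0, col=0):
  Distance 0: (row=4, col=3)
  Distance 1: (row=3, col=3), (row=4, col=2), (row=4, col=4)
  Distance 2: (row=2, col=3), (row=3, col=2), (row=3, col=4), (row=4, col=1), (row=4, col=5)
  Distance 3: (row=1, col=3), (row=2, col=2), (row=2, col=4), (row=3, col=1), (row=3, col=5), (row=4, col=0), (row=4, col=6)
  Distance 4: (row=0, col=3), (row=1, col=2), (row=1, col=4), (row=2, col=1), (row=2, col=5), (row=3, col=0), (row=3, col=6)
  Distance 5: (row=0, col=2), (row=1, col=1), (row=1, col=5), (row=2, col=0), (row=2, col=6)
  Distance 6: (row=0, col=1), (row=0, col=5), (row=1, col=0), (row=1, col=6)
  Distance 7: (row=0, col=0), (row=0, col=6)  <- goal reached here
One shortest path (7 moves): (row=4, col=3) -> (row=4, col=2) -> (row=4, col=1) -> (row=4, col=0) -> (row=3, col=0) -> (row=2, col=0) -> (row=1, col=0) -> (row=0, col=0)

Answer: Shortest path length: 7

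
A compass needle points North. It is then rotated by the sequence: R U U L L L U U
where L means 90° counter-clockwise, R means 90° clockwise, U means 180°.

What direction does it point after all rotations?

Start: North
  R (right (90° clockwise)) -> East
  U (U-turn (180°)) -> West
  U (U-turn (180°)) -> East
  L (left (90° counter-clockwise)) -> North
  L (left (90° counter-clockwise)) -> West
  L (left (90° counter-clockwise)) -> South
  U (U-turn (180°)) -> North
  U (U-turn (180°)) -> South
Final: South

Answer: Final heading: South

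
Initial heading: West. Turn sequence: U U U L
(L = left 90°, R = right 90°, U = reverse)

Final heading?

Start: West
  U (U-turn (180°)) -> East
  U (U-turn (180°)) -> West
  U (U-turn (180°)) -> East
  L (left (90° counter-clockwise)) -> North
Final: North

Answer: Final heading: North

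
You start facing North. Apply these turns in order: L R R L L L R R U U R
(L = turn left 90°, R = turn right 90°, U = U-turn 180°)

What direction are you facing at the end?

Answer: Final heading: East

Derivation:
Start: North
  L (left (90° counter-clockwise)) -> West
  R (right (90° clockwise)) -> North
  R (right (90° clockwise)) -> East
  L (left (90° counter-clockwise)) -> North
  L (left (90° counter-clockwise)) -> West
  L (left (90° counter-clockwise)) -> South
  R (right (90° clockwise)) -> West
  R (right (90° clockwise)) -> North
  U (U-turn (180°)) -> South
  U (U-turn (180°)) -> North
  R (right (90° clockwise)) -> East
Final: East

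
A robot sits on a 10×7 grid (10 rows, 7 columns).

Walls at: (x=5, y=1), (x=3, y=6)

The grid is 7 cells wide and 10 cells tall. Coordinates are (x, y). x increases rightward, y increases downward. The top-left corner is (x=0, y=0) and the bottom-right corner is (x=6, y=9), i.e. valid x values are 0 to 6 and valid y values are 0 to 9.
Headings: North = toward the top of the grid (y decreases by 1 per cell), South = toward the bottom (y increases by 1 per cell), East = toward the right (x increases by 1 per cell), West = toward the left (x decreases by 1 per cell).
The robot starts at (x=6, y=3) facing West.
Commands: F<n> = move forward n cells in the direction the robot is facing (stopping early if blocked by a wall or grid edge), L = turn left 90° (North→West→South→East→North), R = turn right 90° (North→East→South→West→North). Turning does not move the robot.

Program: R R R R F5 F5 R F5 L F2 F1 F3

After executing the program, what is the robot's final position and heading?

Start: (x=6, y=3), facing West
  R: turn right, now facing North
  R: turn right, now facing East
  R: turn right, now facing South
  R: turn right, now facing West
  F5: move forward 5, now at (x=1, y=3)
  F5: move forward 1/5 (blocked), now at (x=0, y=3)
  R: turn right, now facing North
  F5: move forward 3/5 (blocked), now at (x=0, y=0)
  L: turn left, now facing West
  F2: move forward 0/2 (blocked), now at (x=0, y=0)
  F1: move forward 0/1 (blocked), now at (x=0, y=0)
  F3: move forward 0/3 (blocked), now at (x=0, y=0)
Final: (x=0, y=0), facing West

Answer: Final position: (x=0, y=0), facing West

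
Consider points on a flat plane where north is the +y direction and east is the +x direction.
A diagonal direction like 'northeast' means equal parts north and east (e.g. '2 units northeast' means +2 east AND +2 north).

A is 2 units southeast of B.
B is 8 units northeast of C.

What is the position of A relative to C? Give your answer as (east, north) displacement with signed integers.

Answer: A is at (east=10, north=6) relative to C.

Derivation:
Place C at the origin (east=0, north=0).
  B is 8 units northeast of C: delta (east=+8, north=+8); B at (east=8, north=8).
  A is 2 units southeast of B: delta (east=+2, north=-2); A at (east=10, north=6).
Therefore A relative to C: (east=10, north=6).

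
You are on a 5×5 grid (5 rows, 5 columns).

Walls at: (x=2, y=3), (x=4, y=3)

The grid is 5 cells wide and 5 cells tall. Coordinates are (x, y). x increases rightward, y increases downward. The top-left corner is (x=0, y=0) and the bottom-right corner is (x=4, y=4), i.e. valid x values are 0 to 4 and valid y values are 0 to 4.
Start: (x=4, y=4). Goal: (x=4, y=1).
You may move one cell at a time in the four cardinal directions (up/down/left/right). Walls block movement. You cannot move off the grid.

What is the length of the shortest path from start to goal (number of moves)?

Answer: Shortest path length: 5

Derivation:
BFS from (x=4, y=4) until reaching (x=4, y=1):
  Distance 0: (x=4, y=4)
  Distance 1: (x=3, y=4)
  Distance 2: (x=3, y=3), (x=2, y=4)
  Distance 3: (x=3, y=2), (x=1, y=4)
  Distance 4: (x=3, y=1), (x=2, y=2), (x=4, y=2), (x=1, y=3), (x=0, y=4)
  Distance 5: (x=3, y=0), (x=2, y=1), (x=4, y=1), (x=1, y=2), (x=0, y=3)  <- goal reached here
One shortest path (5 moves): (x=4, y=4) -> (x=3, y=4) -> (x=3, y=3) -> (x=3, y=2) -> (x=4, y=2) -> (x=4, y=1)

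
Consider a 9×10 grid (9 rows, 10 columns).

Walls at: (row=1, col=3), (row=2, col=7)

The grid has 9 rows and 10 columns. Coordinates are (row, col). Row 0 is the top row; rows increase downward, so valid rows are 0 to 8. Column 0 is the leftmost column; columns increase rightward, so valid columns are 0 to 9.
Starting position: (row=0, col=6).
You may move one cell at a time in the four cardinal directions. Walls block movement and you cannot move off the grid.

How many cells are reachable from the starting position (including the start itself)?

Answer: Reachable cells: 88

Derivation:
BFS flood-fill from (row=0, col=6):
  Distance 0: (row=0, col=6)
  Distance 1: (row=0, col=5), (row=0, col=7), (row=1, col=6)
  Distance 2: (row=0, col=4), (row=0, col=8), (row=1, col=5), (row=1, col=7), (row=2, col=6)
  Distance 3: (row=0, col=3), (row=0, col=9), (row=1, col=4), (row=1, col=8), (row=2, col=5), (row=3, col=6)
  Distance 4: (row=0, col=2), (row=1, col=9), (row=2, col=4), (row=2, col=8), (row=3, col=5), (row=3, col=7), (row=4, col=6)
  Distance 5: (row=0, col=1), (row=1, col=2), (row=2, col=3), (row=2, col=9), (row=3, col=4), (row=3, col=8), (row=4, col=5), (row=4, col=7), (row=5, col=6)
  Distance 6: (row=0, col=0), (row=1, col=1), (row=2, col=2), (row=3, col=3), (row=3, col=9), (row=4, col=4), (row=4, col=8), (row=5, col=5), (row=5, col=7), (row=6, col=6)
  Distance 7: (row=1, col=0), (row=2, col=1), (row=3, col=2), (row=4, col=3), (row=4, col=9), (row=5, col=4), (row=5, col=8), (row=6, col=5), (row=6, col=7), (row=7, col=6)
  Distance 8: (row=2, col=0), (row=3, col=1), (row=4, col=2), (row=5, col=3), (row=5, col=9), (row=6, col=4), (row=6, col=8), (row=7, col=5), (row=7, col=7), (row=8, col=6)
  Distance 9: (row=3, col=0), (row=4, col=1), (row=5, col=2), (row=6, col=3), (row=6, col=9), (row=7, col=4), (row=7, col=8), (row=8, col=5), (row=8, col=7)
  Distance 10: (row=4, col=0), (row=5, col=1), (row=6, col=2), (row=7, col=3), (row=7, col=9), (row=8, col=4), (row=8, col=8)
  Distance 11: (row=5, col=0), (row=6, col=1), (row=7, col=2), (row=8, col=3), (row=8, col=9)
  Distance 12: (row=6, col=0), (row=7, col=1), (row=8, col=2)
  Distance 13: (row=7, col=0), (row=8, col=1)
  Distance 14: (row=8, col=0)
Total reachable: 88 (grid has 88 open cells total)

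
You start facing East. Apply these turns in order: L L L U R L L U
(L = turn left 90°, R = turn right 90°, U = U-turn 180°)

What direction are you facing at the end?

Start: East
  L (left (90° counter-clockwise)) -> North
  L (left (90° counter-clockwise)) -> West
  L (left (90° counter-clockwise)) -> South
  U (U-turn (180°)) -> North
  R (right (90° clockwise)) -> East
  L (left (90° counter-clockwise)) -> North
  L (left (90° counter-clockwise)) -> West
  U (U-turn (180°)) -> East
Final: East

Answer: Final heading: East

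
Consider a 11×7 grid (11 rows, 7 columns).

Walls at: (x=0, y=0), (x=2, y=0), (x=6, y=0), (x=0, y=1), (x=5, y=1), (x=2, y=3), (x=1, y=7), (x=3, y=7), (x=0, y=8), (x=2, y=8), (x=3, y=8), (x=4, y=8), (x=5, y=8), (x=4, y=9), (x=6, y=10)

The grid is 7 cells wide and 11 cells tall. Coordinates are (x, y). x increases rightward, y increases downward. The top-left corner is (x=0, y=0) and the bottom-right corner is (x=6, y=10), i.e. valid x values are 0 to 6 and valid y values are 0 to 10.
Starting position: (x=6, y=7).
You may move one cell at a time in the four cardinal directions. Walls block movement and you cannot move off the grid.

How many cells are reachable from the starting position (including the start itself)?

BFS flood-fill from (x=6, y=7):
  Distance 0: (x=6, y=7)
  Distance 1: (x=6, y=6), (x=5, y=7), (x=6, y=8)
  Distance 2: (x=6, y=5), (x=5, y=6), (x=4, y=7), (x=6, y=9)
  Distance 3: (x=6, y=4), (x=5, y=5), (x=4, y=6), (x=5, y=9)
  Distance 4: (x=6, y=3), (x=5, y=4), (x=4, y=5), (x=3, y=6), (x=5, y=10)
  Distance 5: (x=6, y=2), (x=5, y=3), (x=4, y=4), (x=3, y=5), (x=2, y=6), (x=4, y=10)
  Distance 6: (x=6, y=1), (x=5, y=2), (x=4, y=3), (x=3, y=4), (x=2, y=5), (x=1, y=6), (x=2, y=7), (x=3, y=10)
  Distance 7: (x=4, y=2), (x=3, y=3), (x=2, y=4), (x=1, y=5), (x=0, y=6), (x=3, y=9), (x=2, y=10)
  Distance 8: (x=4, y=1), (x=3, y=2), (x=1, y=4), (x=0, y=5), (x=0, y=7), (x=2, y=9), (x=1, y=10)
  Distance 9: (x=4, y=0), (x=3, y=1), (x=2, y=2), (x=1, y=3), (x=0, y=4), (x=1, y=9), (x=0, y=10)
  Distance 10: (x=3, y=0), (x=5, y=0), (x=2, y=1), (x=1, y=2), (x=0, y=3), (x=1, y=8), (x=0, y=9)
  Distance 11: (x=1, y=1), (x=0, y=2)
  Distance 12: (x=1, y=0)
Total reachable: 62 (grid has 62 open cells total)

Answer: Reachable cells: 62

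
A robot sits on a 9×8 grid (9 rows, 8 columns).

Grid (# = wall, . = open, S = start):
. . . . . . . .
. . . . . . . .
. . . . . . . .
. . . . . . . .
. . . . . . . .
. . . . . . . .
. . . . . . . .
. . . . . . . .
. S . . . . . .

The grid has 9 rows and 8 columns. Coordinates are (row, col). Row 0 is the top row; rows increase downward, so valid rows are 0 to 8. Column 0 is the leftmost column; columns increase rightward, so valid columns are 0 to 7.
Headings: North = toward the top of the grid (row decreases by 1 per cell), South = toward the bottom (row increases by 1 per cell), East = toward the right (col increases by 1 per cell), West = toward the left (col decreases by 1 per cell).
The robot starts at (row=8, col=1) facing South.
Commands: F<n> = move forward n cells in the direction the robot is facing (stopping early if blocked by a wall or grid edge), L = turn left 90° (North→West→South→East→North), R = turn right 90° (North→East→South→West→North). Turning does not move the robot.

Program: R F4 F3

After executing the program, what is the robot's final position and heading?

Answer: Final position: (row=8, col=0), facing West

Derivation:
Start: (row=8, col=1), facing South
  R: turn right, now facing West
  F4: move forward 1/4 (blocked), now at (row=8, col=0)
  F3: move forward 0/3 (blocked), now at (row=8, col=0)
Final: (row=8, col=0), facing West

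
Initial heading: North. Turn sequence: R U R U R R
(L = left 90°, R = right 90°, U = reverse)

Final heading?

Answer: Final heading: North

Derivation:
Start: North
  R (right (90° clockwise)) -> East
  U (U-turn (180°)) -> West
  R (right (90° clockwise)) -> North
  U (U-turn (180°)) -> South
  R (right (90° clockwise)) -> West
  R (right (90° clockwise)) -> North
Final: North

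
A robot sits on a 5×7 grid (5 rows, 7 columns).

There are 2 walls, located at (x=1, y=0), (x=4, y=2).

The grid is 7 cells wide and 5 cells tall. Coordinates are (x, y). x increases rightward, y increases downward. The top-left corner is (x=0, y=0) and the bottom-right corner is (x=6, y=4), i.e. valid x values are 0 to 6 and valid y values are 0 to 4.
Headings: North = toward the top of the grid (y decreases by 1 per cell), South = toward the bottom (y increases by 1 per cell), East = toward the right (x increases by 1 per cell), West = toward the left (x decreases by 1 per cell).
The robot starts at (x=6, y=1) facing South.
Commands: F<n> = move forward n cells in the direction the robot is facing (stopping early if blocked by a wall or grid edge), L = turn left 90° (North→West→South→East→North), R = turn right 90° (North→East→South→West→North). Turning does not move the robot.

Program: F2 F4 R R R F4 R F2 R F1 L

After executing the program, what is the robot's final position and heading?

Answer: Final position: (x=5, y=4), facing South

Derivation:
Start: (x=6, y=1), facing South
  F2: move forward 2, now at (x=6, y=3)
  F4: move forward 1/4 (blocked), now at (x=6, y=4)
  R: turn right, now facing West
  R: turn right, now facing North
  R: turn right, now facing East
  F4: move forward 0/4 (blocked), now at (x=6, y=4)
  R: turn right, now facing South
  F2: move forward 0/2 (blocked), now at (x=6, y=4)
  R: turn right, now facing West
  F1: move forward 1, now at (x=5, y=4)
  L: turn left, now facing South
Final: (x=5, y=4), facing South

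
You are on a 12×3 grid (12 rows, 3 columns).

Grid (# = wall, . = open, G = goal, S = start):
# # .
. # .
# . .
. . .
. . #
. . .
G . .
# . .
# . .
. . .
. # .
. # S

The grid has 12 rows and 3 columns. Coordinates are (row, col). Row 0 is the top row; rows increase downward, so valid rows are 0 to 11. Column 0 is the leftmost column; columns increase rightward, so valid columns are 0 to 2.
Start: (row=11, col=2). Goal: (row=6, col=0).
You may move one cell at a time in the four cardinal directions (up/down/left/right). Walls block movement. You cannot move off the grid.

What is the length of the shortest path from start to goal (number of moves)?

BFS from (row=11, col=2) until reaching (row=6, col=0):
  Distance 0: (row=11, col=2)
  Distance 1: (row=10, col=2)
  Distance 2: (row=9, col=2)
  Distance 3: (row=8, col=2), (row=9, col=1)
  Distance 4: (row=7, col=2), (row=8, col=1), (row=9, col=0)
  Distance 5: (row=6, col=2), (row=7, col=1), (row=10, col=0)
  Distance 6: (row=5, col=2), (row=6, col=1), (row=11, col=0)
  Distance 7: (row=5, col=1), (row=6, col=0)  <- goal reached here
One shortest path (7 moves): (row=11, col=2) -> (row=10, col=2) -> (row=9, col=2) -> (row=9, col=1) -> (row=8, col=1) -> (row=7, col=1) -> (row=6, col=1) -> (row=6, col=0)

Answer: Shortest path length: 7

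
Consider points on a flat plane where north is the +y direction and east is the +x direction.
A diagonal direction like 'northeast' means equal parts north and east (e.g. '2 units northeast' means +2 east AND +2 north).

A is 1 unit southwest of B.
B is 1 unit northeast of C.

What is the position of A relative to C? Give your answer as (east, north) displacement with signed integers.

Place C at the origin (east=0, north=0).
  B is 1 unit northeast of C: delta (east=+1, north=+1); B at (east=1, north=1).
  A is 1 unit southwest of B: delta (east=-1, north=-1); A at (east=0, north=0).
Therefore A relative to C: (east=0, north=0).

Answer: A is at (east=0, north=0) relative to C.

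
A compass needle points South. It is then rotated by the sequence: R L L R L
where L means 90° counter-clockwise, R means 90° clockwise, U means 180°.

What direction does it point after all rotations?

Answer: Final heading: East

Derivation:
Start: South
  R (right (90° clockwise)) -> West
  L (left (90° counter-clockwise)) -> South
  L (left (90° counter-clockwise)) -> East
  R (right (90° clockwise)) -> South
  L (left (90° counter-clockwise)) -> East
Final: East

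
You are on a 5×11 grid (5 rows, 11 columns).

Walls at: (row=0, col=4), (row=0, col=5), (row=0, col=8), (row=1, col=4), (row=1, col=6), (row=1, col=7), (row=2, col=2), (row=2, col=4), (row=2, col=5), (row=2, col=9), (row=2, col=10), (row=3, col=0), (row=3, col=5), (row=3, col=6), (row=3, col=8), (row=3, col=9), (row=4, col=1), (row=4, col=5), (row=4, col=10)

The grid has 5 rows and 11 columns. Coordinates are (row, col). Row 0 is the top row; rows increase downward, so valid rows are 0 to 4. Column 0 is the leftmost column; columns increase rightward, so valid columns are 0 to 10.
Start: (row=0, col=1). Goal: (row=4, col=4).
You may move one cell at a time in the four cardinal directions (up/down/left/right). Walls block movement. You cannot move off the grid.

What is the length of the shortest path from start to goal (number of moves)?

Answer: Shortest path length: 7

Derivation:
BFS from (row=0, col=1) until reaching (row=4, col=4):
  Distance 0: (row=0, col=1)
  Distance 1: (row=0, col=0), (row=0, col=2), (row=1, col=1)
  Distance 2: (row=0, col=3), (row=1, col=0), (row=1, col=2), (row=2, col=1)
  Distance 3: (row=1, col=3), (row=2, col=0), (row=3, col=1)
  Distance 4: (row=2, col=3), (row=3, col=2)
  Distance 5: (row=3, col=3), (row=4, col=2)
  Distance 6: (row=3, col=4), (row=4, col=3)
  Distance 7: (row=4, col=4)  <- goal reached here
One shortest path (7 moves): (row=0, col=1) -> (row=0, col=2) -> (row=0, col=3) -> (row=1, col=3) -> (row=2, col=3) -> (row=3, col=3) -> (row=3, col=4) -> (row=4, col=4)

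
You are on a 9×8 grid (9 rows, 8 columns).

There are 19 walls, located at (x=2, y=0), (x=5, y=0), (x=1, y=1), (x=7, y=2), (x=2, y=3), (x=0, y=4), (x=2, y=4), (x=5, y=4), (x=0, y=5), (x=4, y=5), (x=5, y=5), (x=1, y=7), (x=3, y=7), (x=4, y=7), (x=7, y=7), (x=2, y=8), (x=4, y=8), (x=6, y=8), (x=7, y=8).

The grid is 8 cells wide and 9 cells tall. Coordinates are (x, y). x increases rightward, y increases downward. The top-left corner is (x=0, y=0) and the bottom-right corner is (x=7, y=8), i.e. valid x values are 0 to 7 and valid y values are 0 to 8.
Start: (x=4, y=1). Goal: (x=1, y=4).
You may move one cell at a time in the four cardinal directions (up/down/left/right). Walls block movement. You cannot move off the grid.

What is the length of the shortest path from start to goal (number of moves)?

BFS from (x=4, y=1) until reaching (x=1, y=4):
  Distance 0: (x=4, y=1)
  Distance 1: (x=4, y=0), (x=3, y=1), (x=5, y=1), (x=4, y=2)
  Distance 2: (x=3, y=0), (x=2, y=1), (x=6, y=1), (x=3, y=2), (x=5, y=2), (x=4, y=3)
  Distance 3: (x=6, y=0), (x=7, y=1), (x=2, y=2), (x=6, y=2), (x=3, y=3), (x=5, y=3), (x=4, y=4)
  Distance 4: (x=7, y=0), (x=1, y=2), (x=6, y=3), (x=3, y=4)
  Distance 5: (x=0, y=2), (x=1, y=3), (x=7, y=3), (x=6, y=4), (x=3, y=5)
  Distance 6: (x=0, y=1), (x=0, y=3), (x=1, y=4), (x=7, y=4), (x=2, y=5), (x=6, y=5), (x=3, y=6)  <- goal reached here
One shortest path (6 moves): (x=4, y=1) -> (x=3, y=1) -> (x=2, y=1) -> (x=2, y=2) -> (x=1, y=2) -> (x=1, y=3) -> (x=1, y=4)

Answer: Shortest path length: 6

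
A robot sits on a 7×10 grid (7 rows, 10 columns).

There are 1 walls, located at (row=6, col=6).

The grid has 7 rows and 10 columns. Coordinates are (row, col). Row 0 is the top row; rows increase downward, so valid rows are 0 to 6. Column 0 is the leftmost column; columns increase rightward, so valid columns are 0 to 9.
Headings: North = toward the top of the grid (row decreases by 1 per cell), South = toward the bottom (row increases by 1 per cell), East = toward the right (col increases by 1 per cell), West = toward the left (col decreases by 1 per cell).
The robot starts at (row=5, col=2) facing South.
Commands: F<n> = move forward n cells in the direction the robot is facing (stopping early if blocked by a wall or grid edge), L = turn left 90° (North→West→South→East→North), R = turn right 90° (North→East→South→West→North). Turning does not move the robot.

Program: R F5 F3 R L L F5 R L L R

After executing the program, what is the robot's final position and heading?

Answer: Final position: (row=6, col=0), facing South

Derivation:
Start: (row=5, col=2), facing South
  R: turn right, now facing West
  F5: move forward 2/5 (blocked), now at (row=5, col=0)
  F3: move forward 0/3 (blocked), now at (row=5, col=0)
  R: turn right, now facing North
  L: turn left, now facing West
  L: turn left, now facing South
  F5: move forward 1/5 (blocked), now at (row=6, col=0)
  R: turn right, now facing West
  L: turn left, now facing South
  L: turn left, now facing East
  R: turn right, now facing South
Final: (row=6, col=0), facing South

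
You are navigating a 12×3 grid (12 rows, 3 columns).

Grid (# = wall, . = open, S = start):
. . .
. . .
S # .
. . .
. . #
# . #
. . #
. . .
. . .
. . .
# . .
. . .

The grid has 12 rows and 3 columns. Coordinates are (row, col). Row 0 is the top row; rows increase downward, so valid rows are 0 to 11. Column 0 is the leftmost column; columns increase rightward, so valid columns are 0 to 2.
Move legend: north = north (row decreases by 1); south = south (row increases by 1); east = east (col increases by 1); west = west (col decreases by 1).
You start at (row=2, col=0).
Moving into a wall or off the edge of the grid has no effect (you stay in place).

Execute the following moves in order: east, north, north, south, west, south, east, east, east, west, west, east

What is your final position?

Answer: Final position: (row=2, col=0)

Derivation:
Start: (row=2, col=0)
  east (east): blocked, stay at (row=2, col=0)
  north (north): (row=2, col=0) -> (row=1, col=0)
  north (north): (row=1, col=0) -> (row=0, col=0)
  south (south): (row=0, col=0) -> (row=1, col=0)
  west (west): blocked, stay at (row=1, col=0)
  south (south): (row=1, col=0) -> (row=2, col=0)
  [×3]east (east): blocked, stay at (row=2, col=0)
  west (west): blocked, stay at (row=2, col=0)
  west (west): blocked, stay at (row=2, col=0)
  east (east): blocked, stay at (row=2, col=0)
Final: (row=2, col=0)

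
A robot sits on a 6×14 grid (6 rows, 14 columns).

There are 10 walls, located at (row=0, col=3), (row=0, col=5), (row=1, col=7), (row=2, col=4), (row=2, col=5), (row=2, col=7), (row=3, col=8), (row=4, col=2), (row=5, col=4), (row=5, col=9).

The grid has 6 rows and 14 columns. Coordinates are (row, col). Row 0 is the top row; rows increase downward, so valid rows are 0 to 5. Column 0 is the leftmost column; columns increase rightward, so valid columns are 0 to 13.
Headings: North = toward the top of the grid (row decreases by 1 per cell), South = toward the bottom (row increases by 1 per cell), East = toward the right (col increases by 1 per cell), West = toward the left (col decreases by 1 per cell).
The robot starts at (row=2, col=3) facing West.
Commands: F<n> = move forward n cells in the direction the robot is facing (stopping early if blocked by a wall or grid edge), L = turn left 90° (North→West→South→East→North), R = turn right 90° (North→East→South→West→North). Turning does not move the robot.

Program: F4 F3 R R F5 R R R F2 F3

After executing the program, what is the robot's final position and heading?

Start: (row=2, col=3), facing West
  F4: move forward 3/4 (blocked), now at (row=2, col=0)
  F3: move forward 0/3 (blocked), now at (row=2, col=0)
  R: turn right, now facing North
  R: turn right, now facing East
  F5: move forward 3/5 (blocked), now at (row=2, col=3)
  R: turn right, now facing South
  R: turn right, now facing West
  R: turn right, now facing North
  F2: move forward 1/2 (blocked), now at (row=1, col=3)
  F3: move forward 0/3 (blocked), now at (row=1, col=3)
Final: (row=1, col=3), facing North

Answer: Final position: (row=1, col=3), facing North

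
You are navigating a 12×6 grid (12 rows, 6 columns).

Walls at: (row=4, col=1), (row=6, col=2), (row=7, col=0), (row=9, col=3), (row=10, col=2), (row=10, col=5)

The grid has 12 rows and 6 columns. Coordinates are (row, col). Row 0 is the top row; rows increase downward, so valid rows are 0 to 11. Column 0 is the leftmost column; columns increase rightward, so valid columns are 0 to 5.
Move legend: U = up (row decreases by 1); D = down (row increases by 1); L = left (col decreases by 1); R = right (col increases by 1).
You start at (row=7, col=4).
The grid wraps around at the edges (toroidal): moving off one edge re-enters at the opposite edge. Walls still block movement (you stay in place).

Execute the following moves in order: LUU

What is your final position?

Answer: Final position: (row=5, col=3)

Derivation:
Start: (row=7, col=4)
  L (left): (row=7, col=4) -> (row=7, col=3)
  U (up): (row=7, col=3) -> (row=6, col=3)
  U (up): (row=6, col=3) -> (row=5, col=3)
Final: (row=5, col=3)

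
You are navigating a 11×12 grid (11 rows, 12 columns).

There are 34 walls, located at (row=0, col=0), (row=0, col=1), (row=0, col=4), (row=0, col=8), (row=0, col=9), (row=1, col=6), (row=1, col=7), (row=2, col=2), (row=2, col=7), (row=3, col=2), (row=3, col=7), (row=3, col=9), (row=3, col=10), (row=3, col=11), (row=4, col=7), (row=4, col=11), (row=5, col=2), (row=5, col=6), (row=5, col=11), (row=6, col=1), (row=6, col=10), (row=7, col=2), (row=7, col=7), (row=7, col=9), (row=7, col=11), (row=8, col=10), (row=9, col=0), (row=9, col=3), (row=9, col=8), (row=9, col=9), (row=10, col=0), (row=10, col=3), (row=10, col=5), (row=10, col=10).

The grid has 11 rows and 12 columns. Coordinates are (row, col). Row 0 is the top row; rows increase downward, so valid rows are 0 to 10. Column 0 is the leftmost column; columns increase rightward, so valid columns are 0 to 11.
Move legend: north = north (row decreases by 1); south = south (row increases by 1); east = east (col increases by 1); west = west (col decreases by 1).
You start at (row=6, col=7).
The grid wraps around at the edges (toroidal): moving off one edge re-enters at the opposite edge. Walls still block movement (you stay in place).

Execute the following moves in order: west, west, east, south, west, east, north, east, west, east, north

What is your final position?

Answer: Final position: (row=5, col=7)

Derivation:
Start: (row=6, col=7)
  west (west): (row=6, col=7) -> (row=6, col=6)
  west (west): (row=6, col=6) -> (row=6, col=5)
  east (east): (row=6, col=5) -> (row=6, col=6)
  south (south): (row=6, col=6) -> (row=7, col=6)
  west (west): (row=7, col=6) -> (row=7, col=5)
  east (east): (row=7, col=5) -> (row=7, col=6)
  north (north): (row=7, col=6) -> (row=6, col=6)
  east (east): (row=6, col=6) -> (row=6, col=7)
  west (west): (row=6, col=7) -> (row=6, col=6)
  east (east): (row=6, col=6) -> (row=6, col=7)
  north (north): (row=6, col=7) -> (row=5, col=7)
Final: (row=5, col=7)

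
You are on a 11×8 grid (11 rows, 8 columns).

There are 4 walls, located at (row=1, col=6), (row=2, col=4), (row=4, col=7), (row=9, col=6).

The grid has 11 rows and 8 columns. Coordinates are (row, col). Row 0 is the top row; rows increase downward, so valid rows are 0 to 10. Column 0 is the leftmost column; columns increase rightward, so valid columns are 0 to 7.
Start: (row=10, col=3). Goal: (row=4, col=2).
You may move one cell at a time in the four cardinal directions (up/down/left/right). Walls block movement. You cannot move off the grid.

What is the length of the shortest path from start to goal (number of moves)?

BFS from (row=10, col=3) until reaching (row=4, col=2):
  Distance 0: (row=10, col=3)
  Distance 1: (row=9, col=3), (row=10, col=2), (row=10, col=4)
  Distance 2: (row=8, col=3), (row=9, col=2), (row=9, col=4), (row=10, col=1), (row=10, col=5)
  Distance 3: (row=7, col=3), (row=8, col=2), (row=8, col=4), (row=9, col=1), (row=9, col=5), (row=10, col=0), (row=10, col=6)
  Distance 4: (row=6, col=3), (row=7, col=2), (row=7, col=4), (row=8, col=1), (row=8, col=5), (row=9, col=0), (row=10, col=7)
  Distance 5: (row=5, col=3), (row=6, col=2), (row=6, col=4), (row=7, col=1), (row=7, col=5), (row=8, col=0), (row=8, col=6), (row=9, col=7)
  Distance 6: (row=4, col=3), (row=5, col=2), (row=5, col=4), (row=6, col=1), (row=6, col=5), (row=7, col=0), (row=7, col=6), (row=8, col=7)
  Distance 7: (row=3, col=3), (row=4, col=2), (row=4, col=4), (row=5, col=1), (row=5, col=5), (row=6, col=0), (row=6, col=6), (row=7, col=7)  <- goal reached here
One shortest path (7 moves): (row=10, col=3) -> (row=10, col=2) -> (row=9, col=2) -> (row=8, col=2) -> (row=7, col=2) -> (row=6, col=2) -> (row=5, col=2) -> (row=4, col=2)

Answer: Shortest path length: 7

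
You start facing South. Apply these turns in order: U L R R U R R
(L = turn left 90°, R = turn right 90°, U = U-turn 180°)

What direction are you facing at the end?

Start: South
  U (U-turn (180°)) -> North
  L (left (90° counter-clockwise)) -> West
  R (right (90° clockwise)) -> North
  R (right (90° clockwise)) -> East
  U (U-turn (180°)) -> West
  R (right (90° clockwise)) -> North
  R (right (90° clockwise)) -> East
Final: East

Answer: Final heading: East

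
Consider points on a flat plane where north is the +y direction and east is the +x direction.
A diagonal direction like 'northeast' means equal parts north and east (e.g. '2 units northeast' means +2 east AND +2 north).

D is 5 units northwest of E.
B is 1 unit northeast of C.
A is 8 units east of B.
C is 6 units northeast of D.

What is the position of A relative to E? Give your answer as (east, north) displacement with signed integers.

Answer: A is at (east=10, north=12) relative to E.

Derivation:
Place E at the origin (east=0, north=0).
  D is 5 units northwest of E: delta (east=-5, north=+5); D at (east=-5, north=5).
  C is 6 units northeast of D: delta (east=+6, north=+6); C at (east=1, north=11).
  B is 1 unit northeast of C: delta (east=+1, north=+1); B at (east=2, north=12).
  A is 8 units east of B: delta (east=+8, north=+0); A at (east=10, north=12).
Therefore A relative to E: (east=10, north=12).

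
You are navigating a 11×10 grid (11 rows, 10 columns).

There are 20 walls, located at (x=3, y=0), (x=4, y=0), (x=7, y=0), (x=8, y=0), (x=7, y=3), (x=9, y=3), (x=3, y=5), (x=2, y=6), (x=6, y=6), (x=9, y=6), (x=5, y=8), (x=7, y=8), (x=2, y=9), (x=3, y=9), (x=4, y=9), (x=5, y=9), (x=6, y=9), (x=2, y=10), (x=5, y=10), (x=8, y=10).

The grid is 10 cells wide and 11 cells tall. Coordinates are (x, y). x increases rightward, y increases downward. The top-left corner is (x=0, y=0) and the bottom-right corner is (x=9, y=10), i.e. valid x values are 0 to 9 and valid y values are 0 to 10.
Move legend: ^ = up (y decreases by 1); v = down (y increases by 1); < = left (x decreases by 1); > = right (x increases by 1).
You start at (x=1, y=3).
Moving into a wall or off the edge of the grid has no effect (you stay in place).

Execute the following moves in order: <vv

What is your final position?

Start: (x=1, y=3)
  < (left): (x=1, y=3) -> (x=0, y=3)
  v (down): (x=0, y=3) -> (x=0, y=4)
  v (down): (x=0, y=4) -> (x=0, y=5)
Final: (x=0, y=5)

Answer: Final position: (x=0, y=5)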